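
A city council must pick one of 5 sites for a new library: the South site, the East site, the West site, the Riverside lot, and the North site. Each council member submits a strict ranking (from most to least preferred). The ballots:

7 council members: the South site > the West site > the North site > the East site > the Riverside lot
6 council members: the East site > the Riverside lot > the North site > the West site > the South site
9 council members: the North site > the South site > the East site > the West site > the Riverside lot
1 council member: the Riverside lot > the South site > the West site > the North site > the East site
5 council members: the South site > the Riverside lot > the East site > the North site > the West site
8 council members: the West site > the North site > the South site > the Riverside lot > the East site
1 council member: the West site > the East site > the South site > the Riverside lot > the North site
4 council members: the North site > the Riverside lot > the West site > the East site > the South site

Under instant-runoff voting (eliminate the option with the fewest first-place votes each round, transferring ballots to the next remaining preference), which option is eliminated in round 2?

the East site

Round 1: the South site 12, the East site 6, the West site 9, the Riverside lot 1, the North site 13. Eliminate the Riverside lot.
Round 2: the South site 13, the East site 6, the West site 9, the North site 13. Eliminate the East site.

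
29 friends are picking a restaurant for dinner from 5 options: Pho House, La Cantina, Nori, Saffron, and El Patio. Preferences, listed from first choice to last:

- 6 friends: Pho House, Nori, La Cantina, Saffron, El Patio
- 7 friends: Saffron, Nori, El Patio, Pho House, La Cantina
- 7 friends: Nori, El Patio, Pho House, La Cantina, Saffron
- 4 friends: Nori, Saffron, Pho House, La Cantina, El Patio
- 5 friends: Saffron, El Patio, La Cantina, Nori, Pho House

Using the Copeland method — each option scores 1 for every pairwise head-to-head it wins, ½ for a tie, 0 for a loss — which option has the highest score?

Nori

Pho House: beats La Cantina; loses to Nori, Saffron, and El Patio → score 1.
La Cantina: loses to Pho House, Nori, Saffron, and El Patio → score 0.
Nori: beats Pho House, La Cantina, Saffron, and El Patio → score 4.
Saffron: beats Pho House, La Cantina, and El Patio; loses to Nori → score 3.
El Patio: beats Pho House and La Cantina; loses to Nori and Saffron → score 2.
Nori has the best pairwise record.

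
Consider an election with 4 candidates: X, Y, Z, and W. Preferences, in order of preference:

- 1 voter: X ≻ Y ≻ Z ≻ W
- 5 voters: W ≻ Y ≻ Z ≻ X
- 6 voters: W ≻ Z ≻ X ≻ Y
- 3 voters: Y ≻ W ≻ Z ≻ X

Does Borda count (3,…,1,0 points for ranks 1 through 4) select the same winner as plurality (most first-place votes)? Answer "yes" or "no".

Borda — scores: X 9, Y 21, Z 21, W 39. Winner: W.
Plurality — first-place votes: X 1, Y 3, Z 0, W 11. Winner: W.
The two methods agree.

yes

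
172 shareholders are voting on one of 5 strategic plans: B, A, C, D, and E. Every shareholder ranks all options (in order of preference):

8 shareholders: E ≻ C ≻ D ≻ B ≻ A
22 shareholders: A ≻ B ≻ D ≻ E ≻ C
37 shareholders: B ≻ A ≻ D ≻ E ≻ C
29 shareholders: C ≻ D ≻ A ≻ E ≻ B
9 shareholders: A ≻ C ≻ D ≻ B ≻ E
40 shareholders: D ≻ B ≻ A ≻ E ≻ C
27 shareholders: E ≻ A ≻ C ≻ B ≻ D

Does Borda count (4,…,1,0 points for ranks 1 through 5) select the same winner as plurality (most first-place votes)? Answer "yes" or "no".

Borda — scores: B 378, A 454, C 221, D 399, E 268. Winner: A.
Plurality — first-place votes: B 37, A 31, C 29, D 40, E 35. Winner: D.
The two methods disagree.

no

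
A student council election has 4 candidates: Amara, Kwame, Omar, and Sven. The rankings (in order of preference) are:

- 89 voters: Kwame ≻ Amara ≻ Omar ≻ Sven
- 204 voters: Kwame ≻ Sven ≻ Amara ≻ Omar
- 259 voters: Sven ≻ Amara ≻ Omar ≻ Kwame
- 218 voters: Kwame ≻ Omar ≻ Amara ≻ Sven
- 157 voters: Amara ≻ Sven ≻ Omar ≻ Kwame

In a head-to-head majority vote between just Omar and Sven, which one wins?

Sven

Voters preferring Omar to Sven: 307; preferring Sven to Omar: 620.
Sven wins the head-to-head.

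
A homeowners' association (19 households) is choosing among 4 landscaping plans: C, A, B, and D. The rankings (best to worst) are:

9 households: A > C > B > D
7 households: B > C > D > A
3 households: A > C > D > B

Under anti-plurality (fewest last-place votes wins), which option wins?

C

Last-place votes: C 0, A 7, B 3, D 9.
C is ranked last by the fewest voters, so C wins.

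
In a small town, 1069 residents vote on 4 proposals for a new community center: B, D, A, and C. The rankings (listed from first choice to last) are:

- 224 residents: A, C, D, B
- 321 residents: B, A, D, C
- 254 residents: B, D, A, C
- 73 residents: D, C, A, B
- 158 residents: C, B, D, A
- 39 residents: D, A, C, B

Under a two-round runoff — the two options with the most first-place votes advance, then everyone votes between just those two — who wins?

B

Round 1 first-place votes: B 575, D 112, A 224, C 158.
B and A advance.
Runoff: B is preferred to A by 733 voters; A by 336.
B wins the runoff.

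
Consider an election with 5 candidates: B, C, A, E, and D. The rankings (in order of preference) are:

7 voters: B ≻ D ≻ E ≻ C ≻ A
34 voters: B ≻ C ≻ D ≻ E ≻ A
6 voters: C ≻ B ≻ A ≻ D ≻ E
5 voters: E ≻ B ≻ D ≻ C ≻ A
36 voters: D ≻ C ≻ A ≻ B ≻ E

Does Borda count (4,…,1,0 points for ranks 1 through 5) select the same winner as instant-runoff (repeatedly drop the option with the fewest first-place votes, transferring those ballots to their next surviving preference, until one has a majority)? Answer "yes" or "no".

no

Borda — scores: B 233, C 246, A 84, E 68, D 249. Winner: D.
Instant-runoff — R1 B 41, C 6, A 0, E 5, D 36 (A out); R2 B 41, C 6, E 5, D 36 (E out); R3 B 46, C 6, D 36 (B winner). Winner: B.
The two methods disagree.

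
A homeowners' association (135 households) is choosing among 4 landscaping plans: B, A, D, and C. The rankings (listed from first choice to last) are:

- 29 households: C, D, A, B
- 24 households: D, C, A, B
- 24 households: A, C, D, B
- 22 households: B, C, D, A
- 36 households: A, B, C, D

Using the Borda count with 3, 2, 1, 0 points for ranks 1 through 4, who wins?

C

B: 29·0 + 24·0 + 24·0 + 22·3 + 36·2 = 138
A: 29·1 + 24·1 + 24·3 + 22·0 + 36·3 = 233
D: 29·2 + 24·3 + 24·1 + 22·1 + 36·0 = 176
C: 29·3 + 24·2 + 24·2 + 22·2 + 36·1 = 263
C has the highest Borda score (263).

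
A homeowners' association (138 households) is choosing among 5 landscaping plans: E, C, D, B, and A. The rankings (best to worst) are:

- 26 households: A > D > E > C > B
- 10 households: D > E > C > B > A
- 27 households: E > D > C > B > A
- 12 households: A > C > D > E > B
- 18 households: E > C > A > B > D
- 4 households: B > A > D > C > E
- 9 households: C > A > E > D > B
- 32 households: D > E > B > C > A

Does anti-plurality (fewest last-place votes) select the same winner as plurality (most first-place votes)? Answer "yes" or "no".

Anti-plurality — last-place votes: E 4, C 0, D 18, B 47, A 69. Winner: C.
Plurality — first-place votes: E 45, C 9, D 42, B 4, A 38. Winner: E.
The two methods disagree.

no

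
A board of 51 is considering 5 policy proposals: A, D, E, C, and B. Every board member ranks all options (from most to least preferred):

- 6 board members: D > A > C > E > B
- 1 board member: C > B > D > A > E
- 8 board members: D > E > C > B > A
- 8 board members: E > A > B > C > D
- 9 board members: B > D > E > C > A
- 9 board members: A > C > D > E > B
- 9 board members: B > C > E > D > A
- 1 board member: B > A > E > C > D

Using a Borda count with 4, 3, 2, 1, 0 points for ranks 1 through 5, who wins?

D

A: 6·3 + 1·1 + 8·0 + 8·3 + 9·0 + 9·4 + 9·0 + 1·3 = 82
D: 6·4 + 1·2 + 8·4 + 8·0 + 9·3 + 9·2 + 9·1 + 1·0 = 112
E: 6·1 + 1·0 + 8·3 + 8·4 + 9·2 + 9·1 + 9·2 + 1·2 = 109
C: 6·2 + 1·4 + 8·2 + 8·1 + 9·1 + 9·3 + 9·3 + 1·1 = 104
B: 6·0 + 1·3 + 8·1 + 8·2 + 9·4 + 9·0 + 9·4 + 1·4 = 103
D has the highest Borda score (112).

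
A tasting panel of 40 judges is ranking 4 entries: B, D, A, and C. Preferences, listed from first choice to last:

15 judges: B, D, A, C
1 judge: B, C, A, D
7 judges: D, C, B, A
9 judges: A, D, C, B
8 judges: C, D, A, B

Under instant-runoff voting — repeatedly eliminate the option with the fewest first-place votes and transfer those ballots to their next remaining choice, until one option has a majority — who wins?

Round 1: B 16, D 7, A 9, C 8. Eliminate D.
Round 2: B 16, A 9, C 15. Eliminate A.
Round 3: B 16, C 24. C has a majority.

C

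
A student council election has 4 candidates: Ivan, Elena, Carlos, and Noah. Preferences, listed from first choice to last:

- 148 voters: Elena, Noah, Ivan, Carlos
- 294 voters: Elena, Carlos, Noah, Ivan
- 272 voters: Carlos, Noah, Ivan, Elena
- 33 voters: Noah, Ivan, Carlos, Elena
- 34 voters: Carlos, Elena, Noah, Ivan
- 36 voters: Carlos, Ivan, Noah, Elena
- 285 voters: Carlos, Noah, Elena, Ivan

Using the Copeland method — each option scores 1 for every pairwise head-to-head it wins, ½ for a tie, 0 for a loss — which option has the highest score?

Ivan: loses to Elena, Carlos, and Noah → score 0.
Elena: beats Ivan; loses to Carlos and Noah → score 1.
Carlos: beats Ivan, Elena, and Noah → score 3.
Noah: beats Ivan and Elena; loses to Carlos → score 2.
Carlos has the best pairwise record.

Carlos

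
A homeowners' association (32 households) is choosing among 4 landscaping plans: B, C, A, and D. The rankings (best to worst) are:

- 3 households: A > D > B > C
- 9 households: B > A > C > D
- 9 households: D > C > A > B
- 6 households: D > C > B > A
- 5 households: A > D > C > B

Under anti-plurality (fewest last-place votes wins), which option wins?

C

Last-place votes: B 14, C 3, A 6, D 9.
C is ranked last by the fewest voters, so C wins.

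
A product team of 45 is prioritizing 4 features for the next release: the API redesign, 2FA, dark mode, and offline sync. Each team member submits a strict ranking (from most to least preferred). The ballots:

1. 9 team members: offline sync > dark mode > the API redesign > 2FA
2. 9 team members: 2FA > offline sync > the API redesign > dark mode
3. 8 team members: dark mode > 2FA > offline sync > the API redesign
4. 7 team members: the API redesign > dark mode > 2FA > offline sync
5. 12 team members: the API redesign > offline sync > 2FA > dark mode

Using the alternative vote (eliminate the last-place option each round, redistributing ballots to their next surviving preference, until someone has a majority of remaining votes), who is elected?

Round 1: the API redesign 19, 2FA 9, dark mode 8, offline sync 9. Eliminate dark mode.
Round 2: the API redesign 19, 2FA 17, offline sync 9. Eliminate offline sync.
Round 3: the API redesign 28, 2FA 17. The API redesign has a majority.

the API redesign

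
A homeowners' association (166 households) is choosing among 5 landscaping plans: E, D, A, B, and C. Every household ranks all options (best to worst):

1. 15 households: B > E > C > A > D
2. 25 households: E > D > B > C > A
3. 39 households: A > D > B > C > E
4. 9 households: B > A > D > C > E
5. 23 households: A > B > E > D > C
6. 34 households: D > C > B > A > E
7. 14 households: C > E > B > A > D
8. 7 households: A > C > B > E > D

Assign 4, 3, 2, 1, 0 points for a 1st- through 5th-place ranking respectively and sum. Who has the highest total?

E: 15·3 + 25·4 + 39·0 + 9·0 + 23·2 + 34·0 + 14·3 + 7·1 = 240
D: 15·0 + 25·3 + 39·3 + 9·2 + 23·1 + 34·4 + 14·0 + 7·0 = 369
A: 15·1 + 25·0 + 39·4 + 9·3 + 23·4 + 34·1 + 14·1 + 7·4 = 366
B: 15·4 + 25·2 + 39·2 + 9·4 + 23·3 + 34·2 + 14·2 + 7·2 = 403
C: 15·2 + 25·1 + 39·1 + 9·1 + 23·0 + 34·3 + 14·4 + 7·3 = 282
B has the highest Borda score (403).

B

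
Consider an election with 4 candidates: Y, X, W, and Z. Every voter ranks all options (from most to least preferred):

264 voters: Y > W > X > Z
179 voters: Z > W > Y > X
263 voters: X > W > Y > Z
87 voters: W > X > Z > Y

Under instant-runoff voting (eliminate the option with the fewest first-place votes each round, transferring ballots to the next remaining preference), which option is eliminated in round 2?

Z

Round 1: Y 264, X 263, W 87, Z 179. Eliminate W.
Round 2: Y 264, X 350, Z 179. Eliminate Z.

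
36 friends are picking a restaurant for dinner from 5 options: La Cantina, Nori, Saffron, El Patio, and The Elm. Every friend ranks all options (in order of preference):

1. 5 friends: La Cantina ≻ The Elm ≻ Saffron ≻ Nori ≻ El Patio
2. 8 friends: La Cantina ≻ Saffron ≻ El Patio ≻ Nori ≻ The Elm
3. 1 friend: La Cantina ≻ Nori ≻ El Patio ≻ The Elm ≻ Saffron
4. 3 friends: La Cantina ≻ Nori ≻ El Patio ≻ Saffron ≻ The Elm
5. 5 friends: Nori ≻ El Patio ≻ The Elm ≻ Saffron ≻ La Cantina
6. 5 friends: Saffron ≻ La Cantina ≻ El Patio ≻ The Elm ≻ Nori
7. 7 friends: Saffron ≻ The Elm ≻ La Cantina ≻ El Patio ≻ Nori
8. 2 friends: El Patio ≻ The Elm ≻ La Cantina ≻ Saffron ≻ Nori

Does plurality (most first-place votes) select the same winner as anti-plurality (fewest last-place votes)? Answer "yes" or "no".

no

Plurality — first-place votes: La Cantina 17, Nori 5, Saffron 12, El Patio 2, The Elm 0. Winner: La Cantina.
Anti-plurality — last-place votes: La Cantina 5, Nori 14, Saffron 1, El Patio 5, The Elm 11. Winner: Saffron.
The two methods disagree.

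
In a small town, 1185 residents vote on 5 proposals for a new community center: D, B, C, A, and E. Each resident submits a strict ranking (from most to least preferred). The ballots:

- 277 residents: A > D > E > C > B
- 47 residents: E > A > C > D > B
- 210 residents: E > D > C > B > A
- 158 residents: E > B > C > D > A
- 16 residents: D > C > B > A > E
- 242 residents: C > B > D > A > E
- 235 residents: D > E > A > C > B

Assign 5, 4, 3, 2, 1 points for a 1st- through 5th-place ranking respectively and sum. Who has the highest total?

D: 277·4 + 47·2 + 210·4 + 158·2 + 16·5 + 242·3 + 235·5 = 4339
B: 277·1 + 47·1 + 210·2 + 158·4 + 16·3 + 242·4 + 235·1 = 2627
C: 277·2 + 47·3 + 210·3 + 158·3 + 16·4 + 242·5 + 235·2 = 3543
A: 277·5 + 47·4 + 210·1 + 158·1 + 16·2 + 242·2 + 235·3 = 3162
E: 277·3 + 47·5 + 210·5 + 158·5 + 16·1 + 242·1 + 235·4 = 4104
D has the highest Borda score (4339).

D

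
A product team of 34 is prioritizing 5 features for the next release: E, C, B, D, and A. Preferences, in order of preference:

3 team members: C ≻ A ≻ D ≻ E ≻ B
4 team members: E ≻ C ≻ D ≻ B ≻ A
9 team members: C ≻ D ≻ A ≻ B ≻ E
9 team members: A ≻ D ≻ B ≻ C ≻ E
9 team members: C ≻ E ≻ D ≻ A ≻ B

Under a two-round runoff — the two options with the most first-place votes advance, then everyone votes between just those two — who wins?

Round 1 first-place votes: E 4, C 21, B 0, D 0, A 9.
C and A advance.
Runoff: C is preferred to A by 25 voters; A by 9.
C wins the runoff.

C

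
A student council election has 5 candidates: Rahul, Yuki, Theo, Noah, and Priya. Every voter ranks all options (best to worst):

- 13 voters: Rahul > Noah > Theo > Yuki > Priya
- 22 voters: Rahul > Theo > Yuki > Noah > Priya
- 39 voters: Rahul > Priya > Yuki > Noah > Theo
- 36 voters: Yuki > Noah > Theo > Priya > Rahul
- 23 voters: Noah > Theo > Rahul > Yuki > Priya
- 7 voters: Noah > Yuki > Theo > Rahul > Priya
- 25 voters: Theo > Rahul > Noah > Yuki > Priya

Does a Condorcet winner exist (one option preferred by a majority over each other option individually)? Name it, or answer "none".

Checking pairwise contests:
Theo beats Rahul 91–74.
Rahul beats Yuki 122–43.
Noah beats Theo 118–47.
Rahul beats Noah 99–66.
Rahul beats Priya 129–36.
Every option loses at least one head-to-head, so there is no Condorcet winner.

none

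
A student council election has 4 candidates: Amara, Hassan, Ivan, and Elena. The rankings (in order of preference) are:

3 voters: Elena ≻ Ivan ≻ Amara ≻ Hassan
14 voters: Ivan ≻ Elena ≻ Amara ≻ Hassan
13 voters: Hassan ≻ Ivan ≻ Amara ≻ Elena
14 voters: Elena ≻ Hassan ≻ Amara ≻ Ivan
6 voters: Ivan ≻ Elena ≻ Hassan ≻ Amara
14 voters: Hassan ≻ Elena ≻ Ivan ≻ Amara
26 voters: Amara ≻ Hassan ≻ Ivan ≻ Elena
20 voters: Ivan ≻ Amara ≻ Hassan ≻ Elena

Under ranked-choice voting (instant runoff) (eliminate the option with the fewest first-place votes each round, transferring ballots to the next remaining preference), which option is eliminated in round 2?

Round 1: Amara 26, Hassan 27, Ivan 40, Elena 17. Eliminate Elena.
Round 2: Amara 26, Hassan 41, Ivan 43. Eliminate Amara.

Amara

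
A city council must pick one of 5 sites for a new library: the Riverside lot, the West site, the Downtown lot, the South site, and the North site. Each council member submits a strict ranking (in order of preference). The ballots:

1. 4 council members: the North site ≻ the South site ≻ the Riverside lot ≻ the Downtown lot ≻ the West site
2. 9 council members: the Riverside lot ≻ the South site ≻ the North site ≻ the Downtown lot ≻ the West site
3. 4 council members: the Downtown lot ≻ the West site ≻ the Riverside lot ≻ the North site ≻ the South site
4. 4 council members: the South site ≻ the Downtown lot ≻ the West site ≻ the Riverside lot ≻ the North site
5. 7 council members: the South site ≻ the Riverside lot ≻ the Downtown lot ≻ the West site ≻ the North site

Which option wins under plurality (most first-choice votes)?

First-place votes: the Riverside lot 9, the West site 0, the Downtown lot 4, the South site 11, the North site 4.
the South site has the most first-place votes.

the South site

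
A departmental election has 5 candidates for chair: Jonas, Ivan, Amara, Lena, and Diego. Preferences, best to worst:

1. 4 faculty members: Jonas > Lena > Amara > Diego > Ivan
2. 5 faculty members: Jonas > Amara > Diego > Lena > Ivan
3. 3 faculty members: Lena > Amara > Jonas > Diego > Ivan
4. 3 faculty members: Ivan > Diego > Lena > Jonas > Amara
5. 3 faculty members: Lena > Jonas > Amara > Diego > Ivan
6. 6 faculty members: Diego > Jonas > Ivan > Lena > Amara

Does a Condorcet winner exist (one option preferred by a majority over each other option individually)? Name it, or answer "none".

Jonas vs Ivan: 21–3 for Jonas.
Jonas vs Amara: 21–3 for Jonas.
Jonas vs Lena: 15–9 for Jonas.
Jonas vs Diego: 15–9 for Jonas.
Jonas beats every other option head-to-head.

Jonas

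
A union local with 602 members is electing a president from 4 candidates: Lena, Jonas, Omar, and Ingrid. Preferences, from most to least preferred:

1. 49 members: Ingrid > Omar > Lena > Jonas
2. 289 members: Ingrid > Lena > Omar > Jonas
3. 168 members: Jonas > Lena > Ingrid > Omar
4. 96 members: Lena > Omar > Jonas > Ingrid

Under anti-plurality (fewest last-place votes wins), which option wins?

Lena

Last-place votes: Lena 0, Jonas 338, Omar 168, Ingrid 96.
Lena is ranked last by the fewest voters, so Lena wins.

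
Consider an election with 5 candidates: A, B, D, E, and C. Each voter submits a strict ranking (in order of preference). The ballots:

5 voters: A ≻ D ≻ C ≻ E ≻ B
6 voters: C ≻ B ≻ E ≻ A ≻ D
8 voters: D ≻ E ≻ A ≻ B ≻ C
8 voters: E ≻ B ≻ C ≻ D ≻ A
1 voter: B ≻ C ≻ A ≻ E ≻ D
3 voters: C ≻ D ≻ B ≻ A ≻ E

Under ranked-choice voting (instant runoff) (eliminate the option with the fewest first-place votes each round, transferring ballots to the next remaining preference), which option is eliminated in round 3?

Round 1: A 5, B 1, D 8, E 8, C 9. Eliminate B.
Round 2: A 5, D 8, E 8, C 10. Eliminate A.
Round 3: D 13, E 8, C 10. Eliminate E.

E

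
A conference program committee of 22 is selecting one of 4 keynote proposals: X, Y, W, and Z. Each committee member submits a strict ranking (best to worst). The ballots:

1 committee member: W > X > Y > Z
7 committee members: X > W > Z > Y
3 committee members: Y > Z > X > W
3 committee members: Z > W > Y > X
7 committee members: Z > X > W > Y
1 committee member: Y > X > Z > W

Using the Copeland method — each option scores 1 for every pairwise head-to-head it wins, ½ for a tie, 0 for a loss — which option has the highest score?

Z

X: beats Y and W; loses to Z → score 2.
Y: loses to X, W, and Z → score 0.
W: beats Y; loses to X and Z → score 1.
Z: beats X, Y, and W → score 3.
Z has the best pairwise record.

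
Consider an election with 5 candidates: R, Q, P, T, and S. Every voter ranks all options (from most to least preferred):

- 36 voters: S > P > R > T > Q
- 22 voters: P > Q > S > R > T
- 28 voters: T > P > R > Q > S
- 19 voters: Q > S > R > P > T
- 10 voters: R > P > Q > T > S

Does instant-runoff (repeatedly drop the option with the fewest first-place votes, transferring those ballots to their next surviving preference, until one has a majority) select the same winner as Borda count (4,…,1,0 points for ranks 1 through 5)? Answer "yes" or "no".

yes

Instant-runoff — R1 R 10, Q 19, P 22, T 28, S 36 (R out); R2 Q 19, P 32, T 28, S 36 (Q out); R3 P 32, T 28, S 55 (T out); R4 P 60, S 55 (P winner). Winner: P.
Borda — scores: R 228, Q 190, P 329, T 158, S 245. Winner: P.
The two methods agree.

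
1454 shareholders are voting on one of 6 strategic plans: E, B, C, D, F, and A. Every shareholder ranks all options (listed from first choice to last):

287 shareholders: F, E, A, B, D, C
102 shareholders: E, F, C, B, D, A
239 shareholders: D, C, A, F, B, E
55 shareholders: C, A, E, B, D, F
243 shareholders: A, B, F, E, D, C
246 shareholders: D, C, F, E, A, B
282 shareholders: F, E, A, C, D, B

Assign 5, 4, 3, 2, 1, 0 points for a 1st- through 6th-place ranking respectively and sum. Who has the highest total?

F

E: 287·4 + 102·5 + 239·0 + 55·3 + 243·2 + 246·2 + 282·4 = 3929
B: 287·2 + 102·2 + 239·1 + 55·2 + 243·4 + 246·0 + 282·0 = 2099
C: 287·0 + 102·3 + 239·4 + 55·5 + 243·0 + 246·4 + 282·2 = 3085
D: 287·1 + 102·1 + 239·5 + 55·1 + 243·1 + 246·5 + 282·1 = 3394
F: 287·5 + 102·4 + 239·2 + 55·0 + 243·3 + 246·3 + 282·5 = 5198
A: 287·3 + 102·0 + 239·3 + 55·4 + 243·5 + 246·1 + 282·3 = 4105
F has the highest Borda score (5198).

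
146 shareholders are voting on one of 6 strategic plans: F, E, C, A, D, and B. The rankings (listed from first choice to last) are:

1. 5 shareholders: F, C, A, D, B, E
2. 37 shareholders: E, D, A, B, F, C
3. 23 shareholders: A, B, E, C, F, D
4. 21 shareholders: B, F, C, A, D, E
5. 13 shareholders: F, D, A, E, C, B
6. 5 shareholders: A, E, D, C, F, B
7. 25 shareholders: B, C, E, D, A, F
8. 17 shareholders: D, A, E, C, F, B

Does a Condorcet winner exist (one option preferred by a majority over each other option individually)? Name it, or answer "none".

Checking pairwise contests:
E beats F 107–39.
A beats E 84–62.
F beats C 76–70.
D beats A 92–54.
E beats D 90–56.
A beats B 100–46.
Every option loses at least one head-to-head, so there is no Condorcet winner.

none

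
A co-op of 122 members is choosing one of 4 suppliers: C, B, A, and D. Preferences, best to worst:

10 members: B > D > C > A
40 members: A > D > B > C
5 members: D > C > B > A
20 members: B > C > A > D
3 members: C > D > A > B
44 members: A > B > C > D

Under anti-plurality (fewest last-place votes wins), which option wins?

B

Last-place votes: C 40, B 3, A 15, D 64.
B is ranked last by the fewest voters, so B wins.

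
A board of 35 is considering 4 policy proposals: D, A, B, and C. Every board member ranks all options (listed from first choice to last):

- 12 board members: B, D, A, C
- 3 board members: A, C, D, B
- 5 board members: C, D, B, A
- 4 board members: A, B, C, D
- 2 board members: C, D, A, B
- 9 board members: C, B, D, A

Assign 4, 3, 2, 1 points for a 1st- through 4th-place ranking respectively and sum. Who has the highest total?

D: 12·3 + 3·2 + 5·3 + 4·1 + 2·3 + 9·2 = 85
A: 12·2 + 3·4 + 5·1 + 4·4 + 2·2 + 9·1 = 70
B: 12·4 + 3·1 + 5·2 + 4·3 + 2·1 + 9·3 = 102
C: 12·1 + 3·3 + 5·4 + 4·2 + 2·4 + 9·4 = 93
B has the highest Borda score (102).

B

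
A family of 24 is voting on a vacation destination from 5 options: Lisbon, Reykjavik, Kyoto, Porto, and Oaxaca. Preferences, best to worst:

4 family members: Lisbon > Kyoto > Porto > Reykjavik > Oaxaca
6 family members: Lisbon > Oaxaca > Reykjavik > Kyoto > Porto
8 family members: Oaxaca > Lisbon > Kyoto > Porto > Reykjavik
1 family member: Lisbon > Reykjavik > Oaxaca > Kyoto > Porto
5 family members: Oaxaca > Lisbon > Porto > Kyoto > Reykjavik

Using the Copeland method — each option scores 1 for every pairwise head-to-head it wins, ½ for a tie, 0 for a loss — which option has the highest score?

Oaxaca

Lisbon: beats Reykjavik, Kyoto, and Porto; loses to Oaxaca → score 3.
Reykjavik: loses to Lisbon, Kyoto, Porto, and Oaxaca → score 0.
Kyoto: beats Reykjavik and Porto; loses to Lisbon and Oaxaca → score 2.
Porto: beats Reykjavik; loses to Lisbon, Kyoto, and Oaxaca → score 1.
Oaxaca: beats Lisbon, Reykjavik, Kyoto, and Porto → score 4.
Oaxaca has the best pairwise record.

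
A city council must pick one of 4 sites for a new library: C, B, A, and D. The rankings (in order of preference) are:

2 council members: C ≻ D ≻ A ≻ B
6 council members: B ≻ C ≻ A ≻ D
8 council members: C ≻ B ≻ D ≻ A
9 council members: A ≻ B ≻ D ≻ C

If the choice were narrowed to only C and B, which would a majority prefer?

B

Voters preferring C to B: 10; preferring B to C: 15.
B wins the head-to-head.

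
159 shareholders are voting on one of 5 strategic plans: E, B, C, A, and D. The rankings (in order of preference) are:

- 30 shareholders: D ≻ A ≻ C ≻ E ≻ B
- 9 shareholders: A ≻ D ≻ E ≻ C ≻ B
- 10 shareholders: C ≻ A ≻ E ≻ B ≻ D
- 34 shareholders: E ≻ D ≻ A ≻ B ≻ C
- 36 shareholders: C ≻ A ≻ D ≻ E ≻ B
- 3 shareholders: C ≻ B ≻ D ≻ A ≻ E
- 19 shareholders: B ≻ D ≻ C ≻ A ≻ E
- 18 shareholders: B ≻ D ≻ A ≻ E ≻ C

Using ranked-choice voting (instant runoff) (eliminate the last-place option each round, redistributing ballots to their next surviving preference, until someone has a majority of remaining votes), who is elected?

Round 1: E 34, B 37, C 49, A 9, D 30. Eliminate A.
Round 2: E 34, B 37, C 49, D 39. Eliminate E.
Round 3: B 37, C 49, D 73. Eliminate B.
Round 4: C 49, D 110. D has a majority.

D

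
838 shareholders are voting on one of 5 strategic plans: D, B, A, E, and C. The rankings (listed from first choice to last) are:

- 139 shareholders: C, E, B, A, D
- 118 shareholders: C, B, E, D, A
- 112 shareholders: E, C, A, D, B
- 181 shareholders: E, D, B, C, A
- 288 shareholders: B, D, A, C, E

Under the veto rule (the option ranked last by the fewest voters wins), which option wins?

C

Last-place votes: D 139, B 112, A 299, E 288, C 0.
C is ranked last by the fewest voters, so C wins.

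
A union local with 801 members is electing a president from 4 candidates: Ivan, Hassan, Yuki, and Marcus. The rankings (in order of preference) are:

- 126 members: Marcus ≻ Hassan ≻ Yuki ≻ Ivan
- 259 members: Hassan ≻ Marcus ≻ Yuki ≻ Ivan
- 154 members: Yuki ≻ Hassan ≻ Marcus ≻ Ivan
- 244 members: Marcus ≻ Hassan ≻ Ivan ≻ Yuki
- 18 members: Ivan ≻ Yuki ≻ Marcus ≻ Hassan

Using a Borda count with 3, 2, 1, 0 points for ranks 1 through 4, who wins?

Hassan

Ivan: 126·0 + 259·0 + 154·0 + 244·1 + 18·3 = 298
Hassan: 126·2 + 259·3 + 154·2 + 244·2 + 18·0 = 1825
Yuki: 126·1 + 259·1 + 154·3 + 244·0 + 18·2 = 883
Marcus: 126·3 + 259·2 + 154·1 + 244·3 + 18·1 = 1800
Hassan has the highest Borda score (1825).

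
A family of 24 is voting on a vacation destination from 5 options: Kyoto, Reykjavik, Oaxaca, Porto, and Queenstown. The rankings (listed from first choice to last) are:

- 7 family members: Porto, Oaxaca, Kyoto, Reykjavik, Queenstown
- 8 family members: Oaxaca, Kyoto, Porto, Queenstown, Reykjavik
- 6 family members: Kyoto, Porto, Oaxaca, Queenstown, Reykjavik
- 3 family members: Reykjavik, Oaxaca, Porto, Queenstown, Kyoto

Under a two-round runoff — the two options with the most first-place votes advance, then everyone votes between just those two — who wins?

Porto

Round 1 first-place votes: Kyoto 6, Reykjavik 3, Oaxaca 8, Porto 7, Queenstown 0.
Oaxaca and Porto advance.
Runoff: Oaxaca is preferred to Porto by 11 voters; Porto by 13.
Porto wins the runoff.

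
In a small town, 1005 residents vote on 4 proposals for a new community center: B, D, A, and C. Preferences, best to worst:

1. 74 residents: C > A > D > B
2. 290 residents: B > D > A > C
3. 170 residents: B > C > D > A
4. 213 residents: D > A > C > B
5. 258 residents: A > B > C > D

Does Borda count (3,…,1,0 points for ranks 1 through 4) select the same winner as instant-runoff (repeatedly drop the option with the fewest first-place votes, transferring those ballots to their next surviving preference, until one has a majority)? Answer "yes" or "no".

no

Borda — scores: B 1896, D 1463, A 1638, C 1033. Winner: B.
Instant-runoff — R1 B 460, D 213, A 258, C 74 (C out); R2 B 460, D 213, A 332 (D out); R3 B 460, A 545 (A winner). Winner: A.
The two methods disagree.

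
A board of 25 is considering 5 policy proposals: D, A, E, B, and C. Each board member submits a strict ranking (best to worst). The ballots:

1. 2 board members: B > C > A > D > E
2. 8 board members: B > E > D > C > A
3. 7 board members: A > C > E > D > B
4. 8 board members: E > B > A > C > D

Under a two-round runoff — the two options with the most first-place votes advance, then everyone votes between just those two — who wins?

Round 1 first-place votes: D 0, A 7, E 8, B 10, C 0.
B and E advance.
Runoff: B is preferred to E by 10 voters; E by 15.
E wins the runoff.

E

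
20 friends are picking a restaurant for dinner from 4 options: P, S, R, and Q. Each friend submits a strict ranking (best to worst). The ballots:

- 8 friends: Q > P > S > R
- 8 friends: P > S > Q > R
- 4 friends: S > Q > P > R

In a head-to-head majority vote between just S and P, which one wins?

P

Voters preferring S to P: 4; preferring P to S: 16.
P wins the head-to-head.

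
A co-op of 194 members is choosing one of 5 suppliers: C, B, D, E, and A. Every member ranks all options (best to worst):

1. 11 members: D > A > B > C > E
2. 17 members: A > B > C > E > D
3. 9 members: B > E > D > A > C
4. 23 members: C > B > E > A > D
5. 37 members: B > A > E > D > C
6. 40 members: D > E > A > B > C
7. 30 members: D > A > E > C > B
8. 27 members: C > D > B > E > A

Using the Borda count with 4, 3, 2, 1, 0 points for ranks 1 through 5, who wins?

C: 11·1 + 17·2 + 9·0 + 23·4 + 37·0 + 40·0 + 30·1 + 27·4 = 275
B: 11·2 + 17·3 + 9·4 + 23·3 + 37·4 + 40·1 + 30·0 + 27·2 = 420
D: 11·4 + 17·0 + 9·2 + 23·0 + 37·1 + 40·4 + 30·4 + 27·3 = 460
E: 11·0 + 17·1 + 9·3 + 23·2 + 37·2 + 40·3 + 30·2 + 27·1 = 371
A: 11·3 + 17·4 + 9·1 + 23·1 + 37·3 + 40·2 + 30·3 + 27·0 = 414
D has the highest Borda score (460).

D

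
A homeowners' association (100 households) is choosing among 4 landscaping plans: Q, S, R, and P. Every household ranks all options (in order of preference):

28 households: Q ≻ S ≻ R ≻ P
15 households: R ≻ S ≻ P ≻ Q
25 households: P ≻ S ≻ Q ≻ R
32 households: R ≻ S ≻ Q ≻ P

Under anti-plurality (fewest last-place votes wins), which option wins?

Last-place votes: Q 15, S 0, R 25, P 60.
S is ranked last by the fewest voters, so S wins.

S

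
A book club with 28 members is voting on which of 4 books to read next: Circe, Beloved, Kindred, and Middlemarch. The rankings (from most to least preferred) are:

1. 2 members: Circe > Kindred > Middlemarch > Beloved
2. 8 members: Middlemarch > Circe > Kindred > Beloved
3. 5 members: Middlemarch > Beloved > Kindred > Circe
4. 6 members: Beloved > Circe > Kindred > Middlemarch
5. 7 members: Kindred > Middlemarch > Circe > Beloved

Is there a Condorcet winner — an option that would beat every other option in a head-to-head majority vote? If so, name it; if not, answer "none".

Checking pairwise contests:
Middlemarch beats Circe 20–8.
Circe beats Beloved 17–11.
Circe beats Kindred 16–12.
Kindred beats Middlemarch 15–13.
Every option loses at least one head-to-head, so there is no Condorcet winner.

none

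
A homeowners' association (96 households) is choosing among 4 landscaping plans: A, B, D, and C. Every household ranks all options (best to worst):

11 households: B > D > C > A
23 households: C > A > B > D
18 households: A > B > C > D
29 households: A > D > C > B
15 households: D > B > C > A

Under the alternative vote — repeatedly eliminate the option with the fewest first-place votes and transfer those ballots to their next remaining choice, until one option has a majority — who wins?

Round 1: A 47, B 11, D 15, C 23. Eliminate B.
Round 2: A 47, D 26, C 23. Eliminate C.
Round 3: A 70, D 26. A has a majority.

A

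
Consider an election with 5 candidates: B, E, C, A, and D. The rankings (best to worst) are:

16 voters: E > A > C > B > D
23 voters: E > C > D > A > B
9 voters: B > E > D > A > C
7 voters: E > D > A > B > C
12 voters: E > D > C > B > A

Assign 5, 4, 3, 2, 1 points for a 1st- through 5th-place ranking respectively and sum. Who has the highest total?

E

B: 16·2 + 23·1 + 9·5 + 7·2 + 12·2 = 138
E: 16·5 + 23·5 + 9·4 + 7·5 + 12·5 = 326
C: 16·3 + 23·4 + 9·1 + 7·1 + 12·3 = 192
A: 16·4 + 23·2 + 9·2 + 7·3 + 12·1 = 161
D: 16·1 + 23·3 + 9·3 + 7·4 + 12·4 = 188
E has the highest Borda score (326).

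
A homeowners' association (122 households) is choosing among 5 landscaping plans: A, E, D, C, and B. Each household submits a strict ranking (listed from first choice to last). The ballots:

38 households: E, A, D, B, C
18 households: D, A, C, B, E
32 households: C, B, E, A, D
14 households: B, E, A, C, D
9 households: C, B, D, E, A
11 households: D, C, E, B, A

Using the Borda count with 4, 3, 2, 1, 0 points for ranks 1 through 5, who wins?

A: 38·3 + 18·3 + 32·1 + 14·2 + 9·0 + 11·0 = 228
E: 38·4 + 18·0 + 32·2 + 14·3 + 9·1 + 11·2 = 289
D: 38·2 + 18·4 + 32·0 + 14·0 + 9·2 + 11·4 = 210
C: 38·0 + 18·2 + 32·4 + 14·1 + 9·4 + 11·3 = 247
B: 38·1 + 18·1 + 32·3 + 14·4 + 9·3 + 11·1 = 246
E has the highest Borda score (289).

E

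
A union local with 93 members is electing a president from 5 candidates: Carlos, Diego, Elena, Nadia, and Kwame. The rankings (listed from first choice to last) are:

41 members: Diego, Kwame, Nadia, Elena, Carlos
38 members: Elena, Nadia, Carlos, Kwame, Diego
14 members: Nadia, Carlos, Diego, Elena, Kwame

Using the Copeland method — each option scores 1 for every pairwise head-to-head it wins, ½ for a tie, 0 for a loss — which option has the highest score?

Nadia

Carlos: beats Diego and Kwame; loses to Elena and Nadia → score 2.
Diego: beats Elena and Kwame; loses to Carlos and Nadia → score 2.
Elena: beats Carlos and Kwame; loses to Diego and Nadia → score 2.
Nadia: beats Carlos, Diego, Elena, and Kwame → score 4.
Kwame: loses to Carlos, Diego, Elena, and Nadia → score 0.
Nadia has the best pairwise record.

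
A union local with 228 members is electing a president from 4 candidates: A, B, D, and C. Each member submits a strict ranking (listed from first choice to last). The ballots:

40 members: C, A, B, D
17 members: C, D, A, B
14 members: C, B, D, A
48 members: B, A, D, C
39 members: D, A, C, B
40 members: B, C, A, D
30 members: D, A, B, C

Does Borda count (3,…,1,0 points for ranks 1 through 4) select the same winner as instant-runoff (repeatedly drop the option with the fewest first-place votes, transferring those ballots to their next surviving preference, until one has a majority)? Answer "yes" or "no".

Borda — scores: A 371, B 362, D 303, C 332. Winner: A.
Instant-runoff — R1 A 0, B 88, D 69, C 71 (A out); R2 B 88, D 69, C 71 (D out); R3 B 118, C 110 (B winner). Winner: B.
The two methods disagree.

no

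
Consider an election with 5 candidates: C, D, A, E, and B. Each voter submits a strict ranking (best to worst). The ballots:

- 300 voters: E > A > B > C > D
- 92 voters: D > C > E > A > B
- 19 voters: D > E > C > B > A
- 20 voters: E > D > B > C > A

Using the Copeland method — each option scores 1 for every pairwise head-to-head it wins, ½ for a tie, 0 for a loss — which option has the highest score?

E

C: beats D; loses to A, E, and B → score 1.
D: loses to C, A, E, and B → score 0.
A: beats C, D, and B; loses to E → score 3.
E: beats C, D, A, and B → score 4.
B: beats C and D; loses to A and E → score 2.
E has the best pairwise record.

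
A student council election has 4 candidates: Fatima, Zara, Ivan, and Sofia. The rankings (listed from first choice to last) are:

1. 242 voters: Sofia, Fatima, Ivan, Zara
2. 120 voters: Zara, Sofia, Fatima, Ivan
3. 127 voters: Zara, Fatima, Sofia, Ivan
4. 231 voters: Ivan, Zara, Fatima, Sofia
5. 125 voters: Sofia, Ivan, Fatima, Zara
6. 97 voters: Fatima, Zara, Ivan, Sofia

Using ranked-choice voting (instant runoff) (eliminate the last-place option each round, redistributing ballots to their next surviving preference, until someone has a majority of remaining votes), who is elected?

Round 1: Fatima 97, Zara 247, Ivan 231, Sofia 367. Eliminate Fatima.
Round 2: Zara 344, Ivan 231, Sofia 367. Eliminate Ivan.
Round 3: Zara 575, Sofia 367. Zara has a majority.

Zara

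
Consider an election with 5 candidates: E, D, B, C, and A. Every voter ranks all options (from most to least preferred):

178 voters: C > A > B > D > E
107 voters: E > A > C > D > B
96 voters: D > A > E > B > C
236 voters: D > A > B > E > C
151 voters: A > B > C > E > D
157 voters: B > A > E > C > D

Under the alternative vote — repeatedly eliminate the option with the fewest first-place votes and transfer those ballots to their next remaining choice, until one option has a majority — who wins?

Round 1: E 107, D 332, B 157, C 178, A 151. Eliminate E.
Round 2: D 332, B 157, C 178, A 258. Eliminate B.
Round 3: D 332, C 178, A 415. Eliminate C.
Round 4: D 332, A 593. A has a majority.

A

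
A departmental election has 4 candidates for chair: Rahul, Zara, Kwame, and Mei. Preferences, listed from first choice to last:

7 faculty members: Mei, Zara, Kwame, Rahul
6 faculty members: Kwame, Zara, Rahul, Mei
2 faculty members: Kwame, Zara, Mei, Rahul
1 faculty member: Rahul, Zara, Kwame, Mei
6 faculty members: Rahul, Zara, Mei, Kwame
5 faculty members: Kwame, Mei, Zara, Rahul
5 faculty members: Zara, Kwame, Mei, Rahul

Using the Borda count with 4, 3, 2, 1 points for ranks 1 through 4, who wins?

Zara

Rahul: 7·1 + 6·2 + 2·1 + 1·4 + 6·4 + 5·1 + 5·1 = 59
Zara: 7·3 + 6·3 + 2·3 + 1·3 + 6·3 + 5·2 + 5·4 = 96
Kwame: 7·2 + 6·4 + 2·4 + 1·2 + 6·1 + 5·4 + 5·3 = 89
Mei: 7·4 + 6·1 + 2·2 + 1·1 + 6·2 + 5·3 + 5·2 = 76
Zara has the highest Borda score (96).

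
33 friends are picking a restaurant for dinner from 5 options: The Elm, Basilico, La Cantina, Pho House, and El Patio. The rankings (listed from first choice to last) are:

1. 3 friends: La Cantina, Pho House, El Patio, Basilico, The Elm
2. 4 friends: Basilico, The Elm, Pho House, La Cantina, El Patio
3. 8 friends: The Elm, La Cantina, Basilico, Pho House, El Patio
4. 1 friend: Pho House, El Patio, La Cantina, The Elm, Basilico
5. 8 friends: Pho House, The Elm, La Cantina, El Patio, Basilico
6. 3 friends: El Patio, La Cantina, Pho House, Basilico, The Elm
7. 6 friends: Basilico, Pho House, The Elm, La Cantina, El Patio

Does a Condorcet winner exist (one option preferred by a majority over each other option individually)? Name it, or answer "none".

Checking pairwise contests:
Pho House beats The Elm 21–12.
The Elm beats Basilico 17–16.
The Elm beats La Cantina 26–7.
Basilico beats Pho House 18–15.
The Elm beats El Patio 26–7.
Every option loses at least one head-to-head, so there is no Condorcet winner.

none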